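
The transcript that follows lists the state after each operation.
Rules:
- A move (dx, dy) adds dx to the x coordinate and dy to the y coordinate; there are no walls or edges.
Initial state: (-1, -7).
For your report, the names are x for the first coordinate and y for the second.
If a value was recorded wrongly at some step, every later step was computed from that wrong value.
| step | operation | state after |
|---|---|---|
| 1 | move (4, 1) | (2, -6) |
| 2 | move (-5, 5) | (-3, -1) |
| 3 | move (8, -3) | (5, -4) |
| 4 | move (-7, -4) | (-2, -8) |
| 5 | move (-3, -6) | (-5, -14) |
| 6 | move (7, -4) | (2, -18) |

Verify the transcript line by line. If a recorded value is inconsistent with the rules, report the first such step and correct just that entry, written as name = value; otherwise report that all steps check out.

step 1, x = 3

step 1: x = -1 + (4) = 3, y = -7 + (1) = -6 -> first mismatch against the transcript
Conclusion: step 1 carries the first error; the entry should be x = 3.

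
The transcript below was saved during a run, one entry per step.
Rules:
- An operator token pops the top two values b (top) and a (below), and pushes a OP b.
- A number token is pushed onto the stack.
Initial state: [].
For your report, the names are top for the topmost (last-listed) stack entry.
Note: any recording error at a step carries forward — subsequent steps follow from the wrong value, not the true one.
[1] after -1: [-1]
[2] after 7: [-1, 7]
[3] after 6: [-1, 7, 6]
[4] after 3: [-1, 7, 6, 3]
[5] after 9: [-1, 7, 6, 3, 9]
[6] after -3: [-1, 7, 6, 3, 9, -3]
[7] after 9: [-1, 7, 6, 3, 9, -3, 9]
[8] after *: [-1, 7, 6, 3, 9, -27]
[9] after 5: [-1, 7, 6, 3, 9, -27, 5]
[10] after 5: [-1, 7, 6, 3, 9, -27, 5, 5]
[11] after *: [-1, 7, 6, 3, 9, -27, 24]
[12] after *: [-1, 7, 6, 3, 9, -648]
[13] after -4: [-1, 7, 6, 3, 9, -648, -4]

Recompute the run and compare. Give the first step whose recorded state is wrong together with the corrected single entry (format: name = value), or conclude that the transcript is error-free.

Recomputing the run from the initial state:
step 1: [-1]
step 2: [-1, 7]
step 3: [-1, 7, 6]
step 4: [-1, 7, 6, 3]
step 5: [-1, 7, 6, 3, 9]
step 6: [-1, 7, 6, 3, 9, -3]
step 7: [-1, 7, 6, 3, 9, -3, 9]
step 8: [-1, 7, 6, 3, 9, -27]
step 9: [-1, 7, 6, 3, 9, -27, 5]
step 10: [-1, 7, 6, 3, 9, -27, 5, 5]
step 11: [-1, 7, 6, 3, 9, -27, 25]
step 12: [-1, 7, 6, 3, 9, -675]
step 13: [-1, 7, 6, 3, 9, -675, -4]
The first disagreement with the transcript is at step 11, where the value should be top = 25.

step 11, top = 25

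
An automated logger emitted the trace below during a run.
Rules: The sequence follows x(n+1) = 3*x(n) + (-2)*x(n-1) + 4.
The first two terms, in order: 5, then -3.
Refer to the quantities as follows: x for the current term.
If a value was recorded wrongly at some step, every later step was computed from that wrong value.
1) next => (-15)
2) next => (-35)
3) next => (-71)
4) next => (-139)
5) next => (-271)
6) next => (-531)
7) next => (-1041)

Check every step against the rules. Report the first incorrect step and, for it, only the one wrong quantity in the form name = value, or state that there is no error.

Recomputing the run from the initial state:
step 1: x = -15
step 2: x = -35
step 3: x = -71
step 4: x = -139
step 5: x = -271
step 6: x = -531
step 7: x = -1047
The first disagreement with the trace is at step 7, where the value should be x = -1047.

step 7, x = -1047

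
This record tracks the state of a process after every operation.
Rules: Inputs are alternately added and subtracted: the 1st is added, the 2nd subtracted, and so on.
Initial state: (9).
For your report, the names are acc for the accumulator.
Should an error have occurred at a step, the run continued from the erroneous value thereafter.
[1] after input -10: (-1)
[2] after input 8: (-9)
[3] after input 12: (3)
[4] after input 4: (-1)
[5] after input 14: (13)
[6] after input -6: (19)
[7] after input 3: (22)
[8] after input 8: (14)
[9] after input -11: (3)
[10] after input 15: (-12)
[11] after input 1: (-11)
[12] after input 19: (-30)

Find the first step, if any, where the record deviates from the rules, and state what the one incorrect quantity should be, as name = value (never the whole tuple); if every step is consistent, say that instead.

step 1: acc = 9 + -10 = -1 -> in agreement
step 2: acc = -1 - 8 = -9 -> in agreement
step 3: acc = -9 + 12 = 3 -> no discrepancy
step 4: acc = 3 - 4 = -1 -> exactly as logged
step 5: acc = -1 + 14 = 13 -> verified
step 6: acc = 13 - -6 = 19 -> in agreement
step 7: acc = 19 + 3 = 22 -> same as recorded
step 8: acc = 22 - 8 = 14 -> checks out
step 9: acc = 14 + -11 = 3 -> agrees with the record
step 10: acc = 3 - 15 = -12 -> checks out
step 11: acc = -12 + 1 = -11 -> confirmed correct
step 12: acc = -11 - 19 = -30 -> matches
Each recorded entry agrees with the recomputation.

no error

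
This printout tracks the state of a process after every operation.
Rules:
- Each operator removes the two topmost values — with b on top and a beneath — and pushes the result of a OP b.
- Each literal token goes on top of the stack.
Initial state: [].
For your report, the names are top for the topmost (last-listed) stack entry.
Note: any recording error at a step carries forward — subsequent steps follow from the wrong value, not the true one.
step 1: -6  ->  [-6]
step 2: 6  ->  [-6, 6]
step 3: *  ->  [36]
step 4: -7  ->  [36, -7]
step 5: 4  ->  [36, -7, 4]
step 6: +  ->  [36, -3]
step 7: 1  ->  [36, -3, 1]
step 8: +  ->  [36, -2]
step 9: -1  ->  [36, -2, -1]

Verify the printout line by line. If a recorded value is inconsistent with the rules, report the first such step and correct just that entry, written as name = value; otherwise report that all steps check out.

step 3, top = -36

Recomputing the run from the initial state:
step 1: [-6]
step 2: [-6, 6]
step 3: [-36]
step 4: [-36, -7]
step 5: [-36, -7, 4]
step 6: [-36, -3]
step 7: [-36, -3, 1]
step 8: [-36, -2]
step 9: [-36, -2, -1]
The first disagreement with the printout is at step 3, where the value should be top = -36.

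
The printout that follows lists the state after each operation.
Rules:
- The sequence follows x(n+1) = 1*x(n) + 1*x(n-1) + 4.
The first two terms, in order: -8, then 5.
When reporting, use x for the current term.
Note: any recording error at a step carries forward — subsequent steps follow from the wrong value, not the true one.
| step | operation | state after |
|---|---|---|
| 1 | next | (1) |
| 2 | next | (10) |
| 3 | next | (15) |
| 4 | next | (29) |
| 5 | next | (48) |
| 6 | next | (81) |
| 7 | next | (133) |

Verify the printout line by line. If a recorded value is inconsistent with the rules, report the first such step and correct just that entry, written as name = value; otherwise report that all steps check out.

no error

Recomputing the run from the initial state:
step 1: x = 1
step 2: x = 10
step 3: x = 15
step 4: x = 29
step 5: x = 48
step 6: x = 81
step 7: x = 133
This matches the printout at every step.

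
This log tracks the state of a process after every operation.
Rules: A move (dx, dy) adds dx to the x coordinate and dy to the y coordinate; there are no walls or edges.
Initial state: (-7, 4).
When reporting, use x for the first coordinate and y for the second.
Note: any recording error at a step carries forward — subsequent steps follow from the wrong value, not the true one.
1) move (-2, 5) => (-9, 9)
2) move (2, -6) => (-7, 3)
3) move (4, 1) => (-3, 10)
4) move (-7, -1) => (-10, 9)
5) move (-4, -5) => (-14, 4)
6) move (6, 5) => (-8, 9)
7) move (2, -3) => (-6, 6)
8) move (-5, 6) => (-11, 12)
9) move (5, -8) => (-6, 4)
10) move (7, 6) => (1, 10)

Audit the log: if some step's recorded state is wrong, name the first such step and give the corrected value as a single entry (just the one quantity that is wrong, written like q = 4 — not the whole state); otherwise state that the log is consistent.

step 3, y = 4

step 1: x = -7 + (-2) = -9, y = 4 + (5) = 9 -> verified
step 2: x = -9 + (2) = -7, y = 9 + (-6) = 3 -> agrees with the log
step 3: x = -7 + (4) = -3, y = 3 + (1) = 4 -> this is not what the log shows
Step 3 is the first one off; corrected, y = 4.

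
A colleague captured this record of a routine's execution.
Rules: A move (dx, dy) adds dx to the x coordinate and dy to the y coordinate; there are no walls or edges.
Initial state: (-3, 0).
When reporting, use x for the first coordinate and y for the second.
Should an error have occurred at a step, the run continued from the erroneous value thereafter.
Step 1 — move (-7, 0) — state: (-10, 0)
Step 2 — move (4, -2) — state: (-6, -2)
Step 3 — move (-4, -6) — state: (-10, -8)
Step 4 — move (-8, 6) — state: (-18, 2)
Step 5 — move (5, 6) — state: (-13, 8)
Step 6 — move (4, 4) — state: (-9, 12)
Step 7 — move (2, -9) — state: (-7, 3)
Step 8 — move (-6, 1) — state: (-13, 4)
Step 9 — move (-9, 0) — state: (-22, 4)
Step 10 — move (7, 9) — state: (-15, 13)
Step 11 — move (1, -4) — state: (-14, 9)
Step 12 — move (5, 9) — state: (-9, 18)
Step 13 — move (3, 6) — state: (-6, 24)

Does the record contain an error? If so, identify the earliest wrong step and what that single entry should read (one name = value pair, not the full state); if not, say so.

step 4, y = -2

Step 1: x = -3 + (-7) = -10, y = 0 + (0) = 0 — no discrepancy.
Step 2: x = -10 + (4) = -6, y = 0 + (-2) = -2 — same as recorded.
Step 3: x = -6 + (-4) = -10, y = -2 + (-6) = -8 — in agreement.
Step 4: x = -10 + (-8) = -18, y = -8 + (6) = -2 — a discrepancy with the record.
Conclusion: step 4 carries the first error; the entry should be y = -2.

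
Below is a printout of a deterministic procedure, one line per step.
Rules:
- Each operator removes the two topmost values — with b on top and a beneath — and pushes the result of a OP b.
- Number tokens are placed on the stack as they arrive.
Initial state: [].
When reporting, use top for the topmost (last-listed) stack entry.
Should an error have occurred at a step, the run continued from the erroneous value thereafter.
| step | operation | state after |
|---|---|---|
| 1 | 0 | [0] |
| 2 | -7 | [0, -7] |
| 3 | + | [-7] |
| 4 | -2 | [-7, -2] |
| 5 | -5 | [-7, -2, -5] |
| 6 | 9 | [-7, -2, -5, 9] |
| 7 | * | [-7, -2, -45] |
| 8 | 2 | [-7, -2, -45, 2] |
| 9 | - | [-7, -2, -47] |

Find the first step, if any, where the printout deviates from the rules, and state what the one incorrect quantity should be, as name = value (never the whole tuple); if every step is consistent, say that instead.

no error

Recomputing the run from the initial state:
step 1: [0]
step 2: [0, -7]
step 3: [-7]
step 4: [-7, -2]
step 5: [-7, -2, -5]
step 6: [-7, -2, -5, 9]
step 7: [-7, -2, -45]
step 8: [-7, -2, -45, 2]
step 9: [-7, -2, -47]
This matches the printout at every step.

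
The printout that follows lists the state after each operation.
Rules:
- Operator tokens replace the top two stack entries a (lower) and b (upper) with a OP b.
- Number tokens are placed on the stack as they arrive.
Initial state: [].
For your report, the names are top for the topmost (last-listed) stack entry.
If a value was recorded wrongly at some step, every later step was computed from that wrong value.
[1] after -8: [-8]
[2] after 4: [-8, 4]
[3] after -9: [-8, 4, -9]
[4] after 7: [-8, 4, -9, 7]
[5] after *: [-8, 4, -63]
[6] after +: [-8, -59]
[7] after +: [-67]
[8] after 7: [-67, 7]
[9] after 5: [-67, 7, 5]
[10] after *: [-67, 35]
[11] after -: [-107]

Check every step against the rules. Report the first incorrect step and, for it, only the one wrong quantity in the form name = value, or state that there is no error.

Step 1: push -8: top = -8 — agrees with the printout.
Step 2: push 4: top = 4 — consistent with the printout.
Step 3: push -9: top = -9 — same as recorded.
Step 4: push 7: top = 7 — agrees with the printout.
Step 5: -9 * 7 = -63 — no discrepancy.
Step 6: 4 + -63 = -59 — no discrepancy.
Step 7: -8 + -59 = -67 — confirmed correct.
Step 8: push 7: top = 7 — agrees with the printout.
Step 9: push 5: top = 5 — confirmed correct.
Step 10: 7 * 5 = 35 — consistent with the printout.
Step 11: -67 - 35 = -102 — first mismatch against the printout.
Step 11 is the first one off; corrected, top = -102.

step 11, top = -102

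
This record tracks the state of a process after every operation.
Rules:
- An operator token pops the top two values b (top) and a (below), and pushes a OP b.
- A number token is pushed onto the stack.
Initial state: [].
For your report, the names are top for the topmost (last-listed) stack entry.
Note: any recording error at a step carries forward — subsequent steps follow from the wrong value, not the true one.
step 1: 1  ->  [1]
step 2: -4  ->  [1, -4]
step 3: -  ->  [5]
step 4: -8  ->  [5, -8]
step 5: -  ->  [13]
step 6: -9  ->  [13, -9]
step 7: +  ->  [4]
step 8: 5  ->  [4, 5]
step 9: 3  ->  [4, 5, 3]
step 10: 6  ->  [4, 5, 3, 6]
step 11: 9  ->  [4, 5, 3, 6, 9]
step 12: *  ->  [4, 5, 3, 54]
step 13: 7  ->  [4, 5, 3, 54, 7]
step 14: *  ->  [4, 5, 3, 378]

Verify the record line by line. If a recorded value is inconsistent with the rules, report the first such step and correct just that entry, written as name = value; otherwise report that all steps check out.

Recomputing the run from the initial state:
step 1: [1]
step 2: [1, -4]
step 3: [5]
step 4: [5, -8]
step 5: [13]
step 6: [13, -9]
step 7: [4]
step 8: [4, 5]
step 9: [4, 5, 3]
step 10: [4, 5, 3, 6]
step 11: [4, 5, 3, 6, 9]
step 12: [4, 5, 3, 54]
step 13: [4, 5, 3, 54, 7]
step 14: [4, 5, 3, 378]
This matches the record at every step.

no error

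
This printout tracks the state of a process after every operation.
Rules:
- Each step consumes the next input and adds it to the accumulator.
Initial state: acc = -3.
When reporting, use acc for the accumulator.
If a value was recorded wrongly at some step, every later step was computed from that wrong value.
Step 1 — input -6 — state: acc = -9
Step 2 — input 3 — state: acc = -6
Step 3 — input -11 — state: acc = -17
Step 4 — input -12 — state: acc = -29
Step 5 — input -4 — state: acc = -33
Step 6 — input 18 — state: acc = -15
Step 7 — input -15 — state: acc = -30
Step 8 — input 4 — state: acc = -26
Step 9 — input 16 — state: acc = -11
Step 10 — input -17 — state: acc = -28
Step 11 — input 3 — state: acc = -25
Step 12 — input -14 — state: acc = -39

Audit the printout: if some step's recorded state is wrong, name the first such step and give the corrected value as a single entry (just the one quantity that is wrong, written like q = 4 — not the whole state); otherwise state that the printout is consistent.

step 9, acc = -10

1. acc = -3 + -6 = -9 (checks out)
2. acc = -9 + 3 = -6 (consistent with the printout)
3. acc = -6 + -11 = -17 (verified)
4. acc = -17 + -12 = -29 (verified)
5. acc = -29 + -4 = -33 (checks out)
6. acc = -33 + 18 = -15 (same as recorded)
7. acc = -15 + -15 = -30 (checks out)
8. acc = -30 + 4 = -26 (no discrepancy)
9. acc = -26 + 16 = -10 (the printout disagrees here)
Step 9 is the first one off; corrected, acc = -10.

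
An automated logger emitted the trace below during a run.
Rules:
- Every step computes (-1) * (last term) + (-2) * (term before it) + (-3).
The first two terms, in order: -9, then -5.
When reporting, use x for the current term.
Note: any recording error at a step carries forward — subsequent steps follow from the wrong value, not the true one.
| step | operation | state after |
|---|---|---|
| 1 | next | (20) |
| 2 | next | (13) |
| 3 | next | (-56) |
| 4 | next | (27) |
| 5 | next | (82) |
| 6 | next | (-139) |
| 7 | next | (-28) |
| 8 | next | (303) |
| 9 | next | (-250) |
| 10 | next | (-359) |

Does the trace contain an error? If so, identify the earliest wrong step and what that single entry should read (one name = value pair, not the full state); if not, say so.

step 2, x = -13

Recomputing the run from the initial state:
step 1: x = 20
step 2: x = -13
step 3: x = -30
step 4: x = 53
step 5: x = 4
step 6: x = -113
step 7: x = 102
step 8: x = 121
step 9: x = -328
step 10: x = 83
The first disagreement with the trace is at step 2, where the value should be x = -13.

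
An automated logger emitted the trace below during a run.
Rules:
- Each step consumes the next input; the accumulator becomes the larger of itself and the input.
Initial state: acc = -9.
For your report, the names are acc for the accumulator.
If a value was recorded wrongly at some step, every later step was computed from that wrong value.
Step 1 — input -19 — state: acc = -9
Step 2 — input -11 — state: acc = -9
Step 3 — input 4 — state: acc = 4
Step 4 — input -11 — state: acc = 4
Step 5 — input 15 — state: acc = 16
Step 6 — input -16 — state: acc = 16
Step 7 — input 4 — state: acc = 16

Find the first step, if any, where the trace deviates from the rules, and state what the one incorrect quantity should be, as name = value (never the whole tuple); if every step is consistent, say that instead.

1. acc = max(-9, -19) = -9 (exactly as logged)
2. acc = max(-9, -11) = -9 (consistent with the trace)
3. acc = max(-9, 4) = 4 (checks out)
4. acc = max(4, -11) = 4 (matches)
5. acc = max(4, 15) = 15 (the entry is off here)
So the first discrepancy is step 5, where the right value is acc = 15.

step 5, acc = 15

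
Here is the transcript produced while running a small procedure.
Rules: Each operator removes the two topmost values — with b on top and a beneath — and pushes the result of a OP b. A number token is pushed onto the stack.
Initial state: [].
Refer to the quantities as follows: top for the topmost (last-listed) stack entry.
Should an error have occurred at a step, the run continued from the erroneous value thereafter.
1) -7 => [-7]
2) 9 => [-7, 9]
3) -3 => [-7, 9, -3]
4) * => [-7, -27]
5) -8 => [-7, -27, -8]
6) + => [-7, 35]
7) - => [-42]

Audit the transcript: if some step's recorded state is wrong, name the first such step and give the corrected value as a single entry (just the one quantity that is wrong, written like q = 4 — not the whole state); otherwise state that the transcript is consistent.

Step 1: push -7: top = -7 — verified.
Step 2: push 9: top = 9 — same as recorded.
Step 3: push -3: top = -3 — exactly as logged.
Step 4: 9 * -3 = -27 — same as recorded.
Step 5: push -8: top = -8 — confirmed correct.
Step 6: -27 + -8 = -35 — this is not what the transcript shows.
The audit stops at step 6: the recorded entry is wrong and should be top = -35.

step 6, top = -35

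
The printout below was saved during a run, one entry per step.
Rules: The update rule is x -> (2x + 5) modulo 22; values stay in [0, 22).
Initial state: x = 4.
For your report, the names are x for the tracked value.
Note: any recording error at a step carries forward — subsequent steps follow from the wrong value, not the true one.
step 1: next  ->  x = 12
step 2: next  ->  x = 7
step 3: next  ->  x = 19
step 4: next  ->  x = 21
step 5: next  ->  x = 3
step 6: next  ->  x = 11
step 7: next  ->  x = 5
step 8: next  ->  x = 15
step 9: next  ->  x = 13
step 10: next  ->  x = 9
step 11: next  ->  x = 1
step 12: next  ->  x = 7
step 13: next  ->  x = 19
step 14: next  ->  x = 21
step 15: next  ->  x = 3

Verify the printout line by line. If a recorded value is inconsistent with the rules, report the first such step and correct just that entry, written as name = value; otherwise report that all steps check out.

step 1, x = 13

Recomputing the run from the initial state:
step 1: x = 13
step 2: x = 9
step 3: x = 1
step 4: x = 7
step 5: x = 19
step 6: x = 21
step 7: x = 3
step 8: x = 11
step 9: x = 5
step 10: x = 15
step 11: x = 13
step 12: x = 9
step 13: x = 1
step 14: x = 7
step 15: x = 19
The first disagreement with the printout is at step 1, where the value should be x = 13.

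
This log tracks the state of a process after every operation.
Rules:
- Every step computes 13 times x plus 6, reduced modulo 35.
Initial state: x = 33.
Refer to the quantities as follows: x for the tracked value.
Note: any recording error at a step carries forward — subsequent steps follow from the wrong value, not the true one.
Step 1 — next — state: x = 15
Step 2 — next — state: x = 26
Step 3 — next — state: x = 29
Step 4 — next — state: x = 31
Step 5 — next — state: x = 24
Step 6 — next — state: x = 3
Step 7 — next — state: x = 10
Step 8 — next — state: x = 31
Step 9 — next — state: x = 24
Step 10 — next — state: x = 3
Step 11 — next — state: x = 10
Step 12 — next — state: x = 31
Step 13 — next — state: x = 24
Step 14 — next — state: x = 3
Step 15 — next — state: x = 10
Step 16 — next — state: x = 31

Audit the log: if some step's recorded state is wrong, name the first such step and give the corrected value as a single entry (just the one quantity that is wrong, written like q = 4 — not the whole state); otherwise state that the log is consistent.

step 4, x = 33

Step 1: x = (13*33 + 6) mod 35 = 15 — confirmed correct.
Step 2: x = (13*15 + 6) mod 35 = 26 — consistent with the log.
Step 3: x = (13*26 + 6) mod 35 = 29 — confirmed correct.
Step 4: x = (13*29 + 6) mod 35 = 33 — the log disagrees here.
So the first discrepancy is step 4, where the right value is x = 33.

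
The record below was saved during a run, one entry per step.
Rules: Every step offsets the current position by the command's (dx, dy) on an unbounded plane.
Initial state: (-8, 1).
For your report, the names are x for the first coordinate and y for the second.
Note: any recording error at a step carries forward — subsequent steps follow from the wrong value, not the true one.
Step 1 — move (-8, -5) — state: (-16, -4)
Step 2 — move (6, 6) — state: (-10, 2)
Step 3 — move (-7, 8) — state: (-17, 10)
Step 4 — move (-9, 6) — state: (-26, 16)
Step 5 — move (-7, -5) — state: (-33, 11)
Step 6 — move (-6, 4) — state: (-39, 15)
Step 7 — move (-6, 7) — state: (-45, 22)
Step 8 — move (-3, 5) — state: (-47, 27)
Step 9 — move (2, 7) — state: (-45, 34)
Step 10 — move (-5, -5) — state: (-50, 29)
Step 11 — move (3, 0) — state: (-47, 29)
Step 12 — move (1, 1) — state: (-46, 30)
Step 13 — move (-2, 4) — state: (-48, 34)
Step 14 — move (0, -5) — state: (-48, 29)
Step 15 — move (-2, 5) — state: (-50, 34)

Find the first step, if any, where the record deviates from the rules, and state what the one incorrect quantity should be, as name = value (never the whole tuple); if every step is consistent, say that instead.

1. x = -8 + (-8) = -16, y = 1 + (-5) = -4 (verified)
2. x = -16 + (6) = -10, y = -4 + (6) = 2 (no discrepancy)
3. x = -10 + (-7) = -17, y = 2 + (8) = 10 (matches)
4. x = -17 + (-9) = -26, y = 10 + (6) = 16 (confirmed correct)
5. x = -26 + (-7) = -33, y = 16 + (-5) = 11 (matches)
6. x = -33 + (-6) = -39, y = 11 + (4) = 15 (confirmed correct)
7. x = -39 + (-6) = -45, y = 15 + (7) = 22 (agrees with the record)
8. x = -45 + (-3) = -48, y = 22 + (5) = 27 (the entry is off here)
First incorrect step: 8; the correct value is x = -48.

step 8, x = -48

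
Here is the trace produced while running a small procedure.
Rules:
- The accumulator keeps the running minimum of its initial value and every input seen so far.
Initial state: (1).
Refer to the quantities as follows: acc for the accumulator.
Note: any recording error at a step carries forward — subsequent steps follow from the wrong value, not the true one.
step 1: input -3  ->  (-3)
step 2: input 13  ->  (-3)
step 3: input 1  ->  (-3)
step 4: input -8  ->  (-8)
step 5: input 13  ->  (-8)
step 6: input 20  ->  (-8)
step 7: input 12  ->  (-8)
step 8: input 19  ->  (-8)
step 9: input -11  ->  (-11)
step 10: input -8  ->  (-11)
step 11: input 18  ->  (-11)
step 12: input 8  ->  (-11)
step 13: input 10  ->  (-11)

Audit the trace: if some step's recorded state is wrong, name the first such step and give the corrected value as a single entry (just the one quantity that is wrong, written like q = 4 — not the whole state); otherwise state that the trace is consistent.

no error

Recomputing the run from the initial state:
step 1: acc = -3
step 2: acc = -3
step 3: acc = -3
step 4: acc = -8
step 5: acc = -8
step 6: acc = -8
step 7: acc = -8
step 8: acc = -8
step 9: acc = -11
step 10: acc = -11
step 11: acc = -11
step 12: acc = -11
step 13: acc = -11
This matches the trace at every step.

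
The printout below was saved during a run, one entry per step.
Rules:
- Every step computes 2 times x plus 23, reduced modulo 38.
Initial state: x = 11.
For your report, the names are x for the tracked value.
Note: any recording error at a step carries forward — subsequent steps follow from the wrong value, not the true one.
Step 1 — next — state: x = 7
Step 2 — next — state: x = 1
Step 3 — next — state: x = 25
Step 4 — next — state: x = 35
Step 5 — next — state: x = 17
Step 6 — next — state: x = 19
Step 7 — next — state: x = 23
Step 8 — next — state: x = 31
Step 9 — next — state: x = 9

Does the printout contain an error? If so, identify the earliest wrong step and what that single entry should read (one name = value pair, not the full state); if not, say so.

step 2, x = 37

Recomputing the run from the initial state:
step 1: x = 7
step 2: x = 37
step 3: x = 21
step 4: x = 27
step 5: x = 1
step 6: x = 25
step 7: x = 35
step 8: x = 17
step 9: x = 19
The first disagreement with the printout is at step 2, where the value should be x = 37.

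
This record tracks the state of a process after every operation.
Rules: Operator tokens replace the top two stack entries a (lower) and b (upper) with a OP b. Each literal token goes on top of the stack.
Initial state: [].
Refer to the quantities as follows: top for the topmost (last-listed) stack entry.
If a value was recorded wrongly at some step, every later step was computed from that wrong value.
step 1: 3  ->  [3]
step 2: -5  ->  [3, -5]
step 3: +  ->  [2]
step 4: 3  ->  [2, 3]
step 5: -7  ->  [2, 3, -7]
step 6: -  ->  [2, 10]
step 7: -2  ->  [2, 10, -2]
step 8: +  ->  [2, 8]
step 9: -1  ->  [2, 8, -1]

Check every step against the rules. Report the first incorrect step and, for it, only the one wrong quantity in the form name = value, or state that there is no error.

step 3, top = -2

1. push 3: top = 3 (matches)
2. push -5: top = -5 (in agreement)
3. 3 + -5 = -2 (first mismatch against the record)
Step 3 is the first one off; corrected, top = -2.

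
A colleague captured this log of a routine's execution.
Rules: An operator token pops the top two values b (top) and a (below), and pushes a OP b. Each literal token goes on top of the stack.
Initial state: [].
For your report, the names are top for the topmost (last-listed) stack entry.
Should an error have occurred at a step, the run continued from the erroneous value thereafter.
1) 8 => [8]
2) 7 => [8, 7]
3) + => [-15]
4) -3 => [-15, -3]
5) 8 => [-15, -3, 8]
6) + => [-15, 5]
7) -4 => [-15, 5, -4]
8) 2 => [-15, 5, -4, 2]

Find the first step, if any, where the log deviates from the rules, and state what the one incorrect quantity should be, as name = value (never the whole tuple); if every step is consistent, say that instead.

step 3, top = 15

Recomputing the run from the initial state:
step 1: [8]
step 2: [8, 7]
step 3: [15]
step 4: [15, -3]
step 5: [15, -3, 8]
step 6: [15, 5]
step 7: [15, 5, -4]
step 8: [15, 5, -4, 2]
The first disagreement with the log is at step 3, where the value should be top = 15.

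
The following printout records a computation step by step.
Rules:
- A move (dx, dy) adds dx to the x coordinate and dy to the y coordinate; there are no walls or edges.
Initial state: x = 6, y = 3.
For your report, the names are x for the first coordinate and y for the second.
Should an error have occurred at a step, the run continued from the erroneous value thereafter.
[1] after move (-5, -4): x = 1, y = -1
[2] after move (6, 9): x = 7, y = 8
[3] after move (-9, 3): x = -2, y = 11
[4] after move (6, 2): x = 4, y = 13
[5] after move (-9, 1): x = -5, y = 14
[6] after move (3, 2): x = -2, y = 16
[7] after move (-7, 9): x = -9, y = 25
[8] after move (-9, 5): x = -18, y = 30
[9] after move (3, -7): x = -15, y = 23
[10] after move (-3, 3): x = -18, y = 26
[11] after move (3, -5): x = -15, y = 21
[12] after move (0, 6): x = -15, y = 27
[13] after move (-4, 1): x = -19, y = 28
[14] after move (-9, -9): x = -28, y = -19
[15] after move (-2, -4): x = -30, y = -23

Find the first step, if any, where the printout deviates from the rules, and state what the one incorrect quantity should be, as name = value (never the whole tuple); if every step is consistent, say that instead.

step 14, y = 19

Step 1: x = 6 + (-5) = 1, y = 3 + (-4) = -1 — agrees with the printout.
Step 2: x = 1 + (6) = 7, y = -1 + (9) = 8 — verified.
Step 3: x = 7 + (-9) = -2, y = 8 + (3) = 11 — agrees with the printout.
Step 4: x = -2 + (6) = 4, y = 11 + (2) = 13 — agrees with the printout.
Step 5: x = 4 + (-9) = -5, y = 13 + (1) = 14 — confirmed correct.
Step 6: x = -5 + (3) = -2, y = 14 + (2) = 16 — exactly as logged.
Step 7: x = -2 + (-7) = -9, y = 16 + (9) = 25 — in agreement.
Step 8: x = -9 + (-9) = -18, y = 25 + (5) = 30 — matches.
Step 9: x = -18 + (3) = -15, y = 30 + (-7) = 23 — same as recorded.
Step 10: x = -15 + (-3) = -18, y = 23 + (3) = 26 — confirmed correct.
Step 11: x = -18 + (3) = -15, y = 26 + (-5) = 21 — checks out.
Step 12: x = -15 + (0) = -15, y = 21 + (6) = 27 — confirmed correct.
Step 13: x = -15 + (-4) = -19, y = 27 + (1) = 28 — consistent with the printout.
Step 14: x = -19 + (-9) = -28, y = 28 + (-9) = 19 — the printout has a different value.
First incorrect step: 14; the correct value is y = 19.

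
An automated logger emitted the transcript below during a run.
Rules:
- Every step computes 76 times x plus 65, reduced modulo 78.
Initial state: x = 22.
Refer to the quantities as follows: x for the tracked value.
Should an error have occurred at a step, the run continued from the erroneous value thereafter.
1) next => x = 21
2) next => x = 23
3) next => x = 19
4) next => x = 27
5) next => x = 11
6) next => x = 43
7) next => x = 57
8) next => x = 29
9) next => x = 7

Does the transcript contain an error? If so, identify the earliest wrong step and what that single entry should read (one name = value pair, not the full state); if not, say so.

no error

step 1: x = (76*22 + 65) mod 78 = 21 -> verified
step 2: x = (76*21 + 65) mod 78 = 23 -> matches
step 3: x = (76*23 + 65) mod 78 = 19 -> checks out
step 4: x = (76*19 + 65) mod 78 = 27 -> verified
step 5: x = (76*27 + 65) mod 78 = 11 -> matches
step 6: x = (76*11 + 65) mod 78 = 43 -> confirmed correct
step 7: x = (76*43 + 65) mod 78 = 57 -> in agreement
step 8: x = (76*57 + 65) mod 78 = 29 -> verified
step 9: x = (76*29 + 65) mod 78 = 7 -> confirmed correct
All entries verified; no error found.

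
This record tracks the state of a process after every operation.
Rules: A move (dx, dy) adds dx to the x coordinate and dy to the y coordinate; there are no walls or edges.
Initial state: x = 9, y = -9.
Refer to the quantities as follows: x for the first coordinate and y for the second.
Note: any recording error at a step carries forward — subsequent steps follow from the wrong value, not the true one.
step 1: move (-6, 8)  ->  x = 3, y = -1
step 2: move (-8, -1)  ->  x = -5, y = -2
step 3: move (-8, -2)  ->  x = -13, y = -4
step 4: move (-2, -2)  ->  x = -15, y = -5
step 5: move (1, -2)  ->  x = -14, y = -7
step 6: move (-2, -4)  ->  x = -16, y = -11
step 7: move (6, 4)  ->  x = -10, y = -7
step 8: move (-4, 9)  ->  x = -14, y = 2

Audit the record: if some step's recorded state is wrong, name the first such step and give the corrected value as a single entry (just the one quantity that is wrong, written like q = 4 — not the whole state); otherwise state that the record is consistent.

step 4, y = -6

step 1: x = 9 + (-6) = 3, y = -9 + (8) = -1 -> checks out
step 2: x = 3 + (-8) = -5, y = -1 + (-1) = -2 -> confirmed correct
step 3: x = -5 + (-8) = -13, y = -2 + (-2) = -4 -> consistent with the record
step 4: x = -13 + (-2) = -15, y = -4 + (-2) = -6 -> the record disagrees here
So the first discrepancy is step 4, where the right value is y = -6.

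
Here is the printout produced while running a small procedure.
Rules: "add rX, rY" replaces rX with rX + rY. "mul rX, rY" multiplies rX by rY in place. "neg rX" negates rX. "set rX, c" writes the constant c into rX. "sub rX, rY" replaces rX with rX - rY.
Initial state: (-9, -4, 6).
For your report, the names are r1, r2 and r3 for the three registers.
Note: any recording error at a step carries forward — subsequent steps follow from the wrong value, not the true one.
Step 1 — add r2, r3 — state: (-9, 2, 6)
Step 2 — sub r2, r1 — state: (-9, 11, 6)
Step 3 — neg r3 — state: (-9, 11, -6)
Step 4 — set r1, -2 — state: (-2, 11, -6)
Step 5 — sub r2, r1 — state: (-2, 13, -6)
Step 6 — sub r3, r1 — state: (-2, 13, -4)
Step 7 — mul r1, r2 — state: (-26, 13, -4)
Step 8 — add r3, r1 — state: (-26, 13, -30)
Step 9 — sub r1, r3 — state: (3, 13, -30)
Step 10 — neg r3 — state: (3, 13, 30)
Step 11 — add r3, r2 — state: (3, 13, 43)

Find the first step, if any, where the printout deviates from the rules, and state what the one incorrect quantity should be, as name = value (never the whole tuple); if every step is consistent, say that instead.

step 9, r1 = 4

1. r2 = -4 + 6 = 2 (same as recorded)
2. r2 = 2 - -9 = 11 (checks out)
3. r3 = -(6) = -6 (verified)
4. r1 = -2 (exactly as logged)
5. r2 = 11 - -2 = 13 (no discrepancy)
6. r3 = -6 - -2 = -4 (same as recorded)
7. r1 = -2 * 13 = -26 (exactly as logged)
8. r3 = -4 + -26 = -30 (same as recorded)
9. r1 = -26 - -30 = 4 (this is not what the printout shows)
First deviation found at step 9; the corrected entry is r1 = 4.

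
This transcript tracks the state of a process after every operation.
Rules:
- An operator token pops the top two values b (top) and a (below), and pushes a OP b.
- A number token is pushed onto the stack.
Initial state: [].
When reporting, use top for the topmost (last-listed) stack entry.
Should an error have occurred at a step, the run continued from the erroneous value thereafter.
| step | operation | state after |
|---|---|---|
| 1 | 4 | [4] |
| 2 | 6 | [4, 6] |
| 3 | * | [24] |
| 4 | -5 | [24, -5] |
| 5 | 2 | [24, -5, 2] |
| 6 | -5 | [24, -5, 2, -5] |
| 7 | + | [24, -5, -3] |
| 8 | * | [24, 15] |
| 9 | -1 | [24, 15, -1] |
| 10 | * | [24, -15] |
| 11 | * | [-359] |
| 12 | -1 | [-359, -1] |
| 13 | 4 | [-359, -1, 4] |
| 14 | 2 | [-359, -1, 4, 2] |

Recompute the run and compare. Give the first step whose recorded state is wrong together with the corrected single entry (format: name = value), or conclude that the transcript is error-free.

step 1: push 4: top = 4 -> exactly as logged
step 2: push 6: top = 6 -> in agreement
step 3: 4 * 6 = 24 -> no discrepancy
step 4: push -5: top = -5 -> in agreement
step 5: push 2: top = 2 -> agrees with the transcript
step 6: push -5: top = -5 -> no discrepancy
step 7: 2 + -5 = -3 -> same as recorded
step 8: -5 * -3 = 15 -> checks out
step 9: push -1: top = -1 -> agrees with the transcript
step 10: 15 * -1 = -15 -> same as recorded
step 11: 24 * -15 = -360 -> a discrepancy with the transcript
First deviation found at step 11; the corrected entry is top = -360.

step 11, top = -360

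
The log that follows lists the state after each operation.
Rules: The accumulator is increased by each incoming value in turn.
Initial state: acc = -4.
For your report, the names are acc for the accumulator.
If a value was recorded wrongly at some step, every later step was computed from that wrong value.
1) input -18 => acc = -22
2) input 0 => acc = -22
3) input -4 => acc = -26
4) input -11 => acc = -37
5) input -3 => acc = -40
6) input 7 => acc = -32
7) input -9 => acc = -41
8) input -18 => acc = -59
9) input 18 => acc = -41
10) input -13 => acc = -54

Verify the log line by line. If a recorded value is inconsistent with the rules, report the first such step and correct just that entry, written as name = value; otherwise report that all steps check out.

Recomputing the run from the initial state:
step 1: acc = -22
step 2: acc = -22
step 3: acc = -26
step 4: acc = -37
step 5: acc = -40
step 6: acc = -33
step 7: acc = -42
step 8: acc = -60
step 9: acc = -42
step 10: acc = -55
The first disagreement with the log is at step 6, where the value should be acc = -33.

step 6, acc = -33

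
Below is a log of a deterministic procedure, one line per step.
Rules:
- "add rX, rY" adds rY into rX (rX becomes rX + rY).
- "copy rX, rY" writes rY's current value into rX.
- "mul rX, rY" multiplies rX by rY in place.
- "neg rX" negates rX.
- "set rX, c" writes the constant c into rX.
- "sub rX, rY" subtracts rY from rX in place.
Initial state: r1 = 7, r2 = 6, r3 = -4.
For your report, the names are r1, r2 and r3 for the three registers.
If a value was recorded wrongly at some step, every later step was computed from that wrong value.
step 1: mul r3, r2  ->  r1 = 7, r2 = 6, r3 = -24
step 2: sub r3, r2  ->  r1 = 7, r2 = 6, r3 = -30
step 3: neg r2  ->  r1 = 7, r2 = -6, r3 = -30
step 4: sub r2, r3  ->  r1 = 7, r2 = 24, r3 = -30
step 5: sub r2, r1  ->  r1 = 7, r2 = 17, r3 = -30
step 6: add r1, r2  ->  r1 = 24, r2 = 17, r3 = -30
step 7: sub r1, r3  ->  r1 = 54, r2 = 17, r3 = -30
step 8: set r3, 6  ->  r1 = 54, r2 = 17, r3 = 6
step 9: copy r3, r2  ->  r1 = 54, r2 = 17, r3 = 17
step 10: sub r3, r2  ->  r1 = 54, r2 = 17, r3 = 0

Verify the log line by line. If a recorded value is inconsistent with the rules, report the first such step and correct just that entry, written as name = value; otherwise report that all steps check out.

Step 1: r3 = -4 * 6 = -24 — checks out.
Step 2: r3 = -24 - 6 = -30 — confirmed correct.
Step 3: r2 = -(6) = -6 — same as recorded.
Step 4: r2 = -6 - -30 = 24 — no discrepancy.
Step 5: r2 = 24 - 7 = 17 — in agreement.
Step 6: r1 = 7 + 17 = 24 — confirmed correct.
Step 7: r1 = 24 - -30 = 54 — exactly as logged.
Step 8: r3 = 6 — checks out.
Step 9: r3 = 17 — exactly as logged.
Step 10: r3 = 17 - 17 = 0 — verified.
All entries verified; no error found.

no error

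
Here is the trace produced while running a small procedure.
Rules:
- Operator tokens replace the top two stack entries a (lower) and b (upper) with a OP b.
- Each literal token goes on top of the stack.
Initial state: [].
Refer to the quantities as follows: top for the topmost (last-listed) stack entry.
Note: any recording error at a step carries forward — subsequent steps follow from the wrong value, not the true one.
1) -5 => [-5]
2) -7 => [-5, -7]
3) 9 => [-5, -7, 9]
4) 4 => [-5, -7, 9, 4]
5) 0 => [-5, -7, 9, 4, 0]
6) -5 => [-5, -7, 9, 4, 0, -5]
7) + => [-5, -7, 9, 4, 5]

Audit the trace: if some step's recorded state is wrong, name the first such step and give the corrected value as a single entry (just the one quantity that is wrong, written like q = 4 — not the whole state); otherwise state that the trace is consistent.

step 7, top = -5

Recomputing the run from the initial state:
step 1: [-5]
step 2: [-5, -7]
step 3: [-5, -7, 9]
step 4: [-5, -7, 9, 4]
step 5: [-5, -7, 9, 4, 0]
step 6: [-5, -7, 9, 4, 0, -5]
step 7: [-5, -7, 9, 4, -5]
The first disagreement with the trace is at step 7, where the value should be top = -5.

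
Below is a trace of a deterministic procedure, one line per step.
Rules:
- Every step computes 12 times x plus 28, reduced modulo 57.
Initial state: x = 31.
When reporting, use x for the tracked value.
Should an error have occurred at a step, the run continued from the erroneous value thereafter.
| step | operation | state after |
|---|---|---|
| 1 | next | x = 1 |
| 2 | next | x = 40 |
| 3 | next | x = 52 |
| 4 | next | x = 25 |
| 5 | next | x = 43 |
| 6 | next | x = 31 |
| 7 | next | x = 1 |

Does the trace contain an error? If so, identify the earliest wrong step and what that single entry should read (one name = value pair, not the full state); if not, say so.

no error

step 1: x = (12*31 + 28) mod 57 = 1 -> in agreement
step 2: x = (12*1 + 28) mod 57 = 40 -> consistent with the trace
step 3: x = (12*40 + 28) mod 57 = 52 -> same as recorded
step 4: x = (12*52 + 28) mod 57 = 25 -> agrees with the trace
step 5: x = (12*25 + 28) mod 57 = 43 -> no discrepancy
step 6: x = (12*43 + 28) mod 57 = 31 -> consistent with the trace
step 7: x = (12*31 + 28) mod 57 = 1 -> agrees with the trace
Every step is consistent.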